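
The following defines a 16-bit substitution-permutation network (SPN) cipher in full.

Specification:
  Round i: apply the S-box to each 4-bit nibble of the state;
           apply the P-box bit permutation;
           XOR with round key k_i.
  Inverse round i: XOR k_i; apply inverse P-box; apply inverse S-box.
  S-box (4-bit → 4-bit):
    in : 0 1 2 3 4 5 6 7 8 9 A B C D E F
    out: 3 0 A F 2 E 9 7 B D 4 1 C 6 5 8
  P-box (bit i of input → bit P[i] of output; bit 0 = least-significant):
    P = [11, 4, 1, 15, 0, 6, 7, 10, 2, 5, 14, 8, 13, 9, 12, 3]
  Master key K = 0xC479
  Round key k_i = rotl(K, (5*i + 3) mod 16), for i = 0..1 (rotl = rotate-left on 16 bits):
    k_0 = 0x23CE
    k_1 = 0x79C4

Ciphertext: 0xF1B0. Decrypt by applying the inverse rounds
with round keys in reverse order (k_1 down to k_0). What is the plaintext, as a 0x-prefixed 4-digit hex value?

0x76AA

s_0 = ciphertext = 0xF1B0
s_1 = InvRound(s_0, k_1) = 0x1048
s_2 = InvRound(s_1, k_0) = 0x76AA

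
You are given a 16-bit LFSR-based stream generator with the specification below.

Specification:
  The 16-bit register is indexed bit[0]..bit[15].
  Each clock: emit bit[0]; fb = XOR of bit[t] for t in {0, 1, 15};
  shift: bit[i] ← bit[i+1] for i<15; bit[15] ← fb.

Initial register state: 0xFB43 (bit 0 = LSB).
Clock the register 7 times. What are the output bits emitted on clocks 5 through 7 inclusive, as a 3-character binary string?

reg_0 = 0xFB43
clock 1: out=1, reg = 0xFDA1
clock 2: out=1, reg = 0x7ED0
clock 3: out=0, reg = 0x3F68
clock 4: out=0, reg = 0x1FB4
clock 5: out=0, reg = 0x0FDA
clock 6: out=0, reg = 0x87ED
clock 7: out=1, reg = 0x43F6

001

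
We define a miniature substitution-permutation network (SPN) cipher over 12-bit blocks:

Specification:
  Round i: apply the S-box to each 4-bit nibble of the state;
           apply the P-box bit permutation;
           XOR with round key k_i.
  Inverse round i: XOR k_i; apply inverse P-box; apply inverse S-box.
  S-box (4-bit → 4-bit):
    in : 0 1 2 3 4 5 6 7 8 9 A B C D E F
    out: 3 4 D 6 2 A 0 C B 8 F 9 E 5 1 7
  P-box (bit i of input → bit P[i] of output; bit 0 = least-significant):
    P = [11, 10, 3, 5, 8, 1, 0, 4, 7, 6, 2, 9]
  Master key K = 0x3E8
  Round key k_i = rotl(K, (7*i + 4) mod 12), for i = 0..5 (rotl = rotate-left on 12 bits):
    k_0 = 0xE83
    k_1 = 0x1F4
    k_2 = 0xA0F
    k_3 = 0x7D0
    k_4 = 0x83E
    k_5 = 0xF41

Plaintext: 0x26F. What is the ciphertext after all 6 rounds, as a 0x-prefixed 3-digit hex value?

0x9F5

s_0 = plaintext = 0x26F
s_1 = Round(s_0, k_0) = 0x00F
s_2 = Round(s_1, k_1) = 0xC3E
s_3 = Round(s_2, k_2) = 0x048
s_4 = Round(s_3, k_3) = 0xB32
s_5 = Round(s_4, k_4) = 0x295
s_6 = Round(s_5, k_5) = 0x9F5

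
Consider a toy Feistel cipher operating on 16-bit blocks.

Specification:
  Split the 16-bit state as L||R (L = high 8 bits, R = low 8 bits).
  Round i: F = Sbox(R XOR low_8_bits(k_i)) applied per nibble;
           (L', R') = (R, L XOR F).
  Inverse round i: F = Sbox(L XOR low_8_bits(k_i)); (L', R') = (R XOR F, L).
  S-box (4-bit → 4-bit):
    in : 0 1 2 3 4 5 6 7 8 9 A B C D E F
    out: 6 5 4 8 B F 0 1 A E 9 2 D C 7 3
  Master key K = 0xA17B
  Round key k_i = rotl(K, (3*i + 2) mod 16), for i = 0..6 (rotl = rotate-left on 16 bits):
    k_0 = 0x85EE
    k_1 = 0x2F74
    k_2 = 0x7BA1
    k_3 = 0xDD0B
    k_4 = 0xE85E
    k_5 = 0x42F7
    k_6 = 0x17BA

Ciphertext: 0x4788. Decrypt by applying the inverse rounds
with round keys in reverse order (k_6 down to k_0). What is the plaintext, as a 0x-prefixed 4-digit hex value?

s_0 = ciphertext = 0x4788
s_1 = InvRound(s_0, k_6) = 0xB447
s_2 = InvRound(s_1, k_5) = 0xFFB4
s_3 = InvRound(s_2, k_4) = 0x21FF
s_4 = InvRound(s_3, k_3) = 0xB621
s_5 = InvRound(s_4, k_2) = 0x70B6
s_6 = InvRound(s_5, k_1) = 0xDD70
s_7 = InvRound(s_6, k_0) = 0xF8DD

0xF8DD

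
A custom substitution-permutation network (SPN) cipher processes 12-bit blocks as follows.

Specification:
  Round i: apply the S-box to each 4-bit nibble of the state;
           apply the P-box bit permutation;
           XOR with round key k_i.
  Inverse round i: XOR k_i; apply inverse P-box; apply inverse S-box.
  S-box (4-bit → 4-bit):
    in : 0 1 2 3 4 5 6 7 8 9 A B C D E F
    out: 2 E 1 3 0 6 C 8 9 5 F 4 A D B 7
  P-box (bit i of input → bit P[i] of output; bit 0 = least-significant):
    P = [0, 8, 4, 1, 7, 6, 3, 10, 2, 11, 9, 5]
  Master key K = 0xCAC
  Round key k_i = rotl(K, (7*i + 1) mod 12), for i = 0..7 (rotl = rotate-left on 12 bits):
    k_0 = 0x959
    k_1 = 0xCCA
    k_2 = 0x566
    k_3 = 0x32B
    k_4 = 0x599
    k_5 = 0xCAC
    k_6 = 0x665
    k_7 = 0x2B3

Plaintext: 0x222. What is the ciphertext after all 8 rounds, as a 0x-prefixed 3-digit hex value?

0x3DC

s_0 = plaintext = 0x222
s_1 = Round(s_0, k_0) = 0x9DC
s_2 = Round(s_1, k_1) = 0xB44
s_3 = Round(s_2, k_2) = 0x766
s_4 = Round(s_3, k_3) = 0x711
s_5 = Round(s_4, k_4) = 0x0E3
s_6 = Round(s_5, k_5) = 0x16D
s_7 = Round(s_6, k_6) = 0x85E
s_8 = Round(s_7, k_7) = 0x3DC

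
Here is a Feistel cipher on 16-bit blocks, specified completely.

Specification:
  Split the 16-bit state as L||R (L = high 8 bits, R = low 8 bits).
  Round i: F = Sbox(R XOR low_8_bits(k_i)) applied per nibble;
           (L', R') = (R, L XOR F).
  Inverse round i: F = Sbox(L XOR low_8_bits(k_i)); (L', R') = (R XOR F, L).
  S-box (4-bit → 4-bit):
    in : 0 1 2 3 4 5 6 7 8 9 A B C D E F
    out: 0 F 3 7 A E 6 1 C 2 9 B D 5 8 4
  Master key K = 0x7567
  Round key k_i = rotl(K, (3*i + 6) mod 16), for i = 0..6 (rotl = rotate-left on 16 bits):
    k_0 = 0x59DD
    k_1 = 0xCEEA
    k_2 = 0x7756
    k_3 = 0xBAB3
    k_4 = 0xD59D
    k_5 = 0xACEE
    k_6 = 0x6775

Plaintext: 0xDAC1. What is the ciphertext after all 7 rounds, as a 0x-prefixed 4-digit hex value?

0x53FE

s_0 = plaintext = 0xDAC1
s_1 = Round(s_0, k_0) = 0xC127
s_2 = Round(s_1, k_1) = 0x2714
s_3 = Round(s_2, k_2) = 0x1484
s_4 = Round(s_3, k_3) = 0x8465
s_5 = Round(s_4, k_4) = 0x65C8
s_6 = Round(s_5, k_5) = 0xC853
s_7 = Round(s_6, k_6) = 0x53FE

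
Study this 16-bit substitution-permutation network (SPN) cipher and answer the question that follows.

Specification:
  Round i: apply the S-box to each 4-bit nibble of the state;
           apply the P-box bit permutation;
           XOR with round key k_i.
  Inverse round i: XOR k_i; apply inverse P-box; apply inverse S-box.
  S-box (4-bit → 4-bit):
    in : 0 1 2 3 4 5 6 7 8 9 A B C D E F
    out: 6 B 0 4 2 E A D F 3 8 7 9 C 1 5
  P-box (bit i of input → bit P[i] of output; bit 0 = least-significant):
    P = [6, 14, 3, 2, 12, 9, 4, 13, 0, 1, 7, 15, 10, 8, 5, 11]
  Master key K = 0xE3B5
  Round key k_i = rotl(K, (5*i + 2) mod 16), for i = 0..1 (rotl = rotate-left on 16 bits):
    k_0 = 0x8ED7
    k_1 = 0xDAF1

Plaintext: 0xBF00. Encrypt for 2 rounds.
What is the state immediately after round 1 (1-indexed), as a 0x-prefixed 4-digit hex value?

s_0 = plaintext = 0xBF00
s_1 = Round(s_0, k_0) = 0xC96E
s_2 = Round(s_1, k_1) = 0xF4B2

0xC96E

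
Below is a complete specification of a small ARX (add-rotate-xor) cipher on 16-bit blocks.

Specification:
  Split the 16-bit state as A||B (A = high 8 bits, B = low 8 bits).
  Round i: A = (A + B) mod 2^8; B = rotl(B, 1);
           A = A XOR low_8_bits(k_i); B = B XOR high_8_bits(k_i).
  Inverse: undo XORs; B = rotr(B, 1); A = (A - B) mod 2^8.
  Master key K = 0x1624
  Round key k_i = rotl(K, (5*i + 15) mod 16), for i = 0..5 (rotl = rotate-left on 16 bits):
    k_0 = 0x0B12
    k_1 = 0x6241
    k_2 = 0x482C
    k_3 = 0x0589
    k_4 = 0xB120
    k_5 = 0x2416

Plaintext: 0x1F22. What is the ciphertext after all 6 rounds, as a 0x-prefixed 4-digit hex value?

0x26DE

s_0 = plaintext = 0x1F22
s_1 = Round(s_0, k_0) = 0x534F
s_2 = Round(s_1, k_1) = 0xE3FC
s_3 = Round(s_2, k_2) = 0xF3B1
s_4 = Round(s_3, k_3) = 0x2D66
s_5 = Round(s_4, k_4) = 0xB37D
s_6 = Round(s_5, k_5) = 0x26DE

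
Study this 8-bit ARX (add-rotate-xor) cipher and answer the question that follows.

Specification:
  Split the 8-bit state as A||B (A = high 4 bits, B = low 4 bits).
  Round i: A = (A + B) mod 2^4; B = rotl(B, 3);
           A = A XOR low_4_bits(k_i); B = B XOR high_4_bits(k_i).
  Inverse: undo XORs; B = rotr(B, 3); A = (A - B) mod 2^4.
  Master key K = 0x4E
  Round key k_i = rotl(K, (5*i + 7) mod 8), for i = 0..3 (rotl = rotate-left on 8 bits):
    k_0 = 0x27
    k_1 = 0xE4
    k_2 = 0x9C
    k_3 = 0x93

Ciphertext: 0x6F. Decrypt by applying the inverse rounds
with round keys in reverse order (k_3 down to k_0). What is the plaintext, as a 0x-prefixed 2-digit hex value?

0xB5

s_0 = ciphertext = 0x6F
s_1 = InvRound(s_0, k_3) = 0x9C
s_2 = InvRound(s_1, k_2) = 0xBA
s_3 = InvRound(s_2, k_1) = 0x78
s_4 = InvRound(s_3, k_0) = 0xB5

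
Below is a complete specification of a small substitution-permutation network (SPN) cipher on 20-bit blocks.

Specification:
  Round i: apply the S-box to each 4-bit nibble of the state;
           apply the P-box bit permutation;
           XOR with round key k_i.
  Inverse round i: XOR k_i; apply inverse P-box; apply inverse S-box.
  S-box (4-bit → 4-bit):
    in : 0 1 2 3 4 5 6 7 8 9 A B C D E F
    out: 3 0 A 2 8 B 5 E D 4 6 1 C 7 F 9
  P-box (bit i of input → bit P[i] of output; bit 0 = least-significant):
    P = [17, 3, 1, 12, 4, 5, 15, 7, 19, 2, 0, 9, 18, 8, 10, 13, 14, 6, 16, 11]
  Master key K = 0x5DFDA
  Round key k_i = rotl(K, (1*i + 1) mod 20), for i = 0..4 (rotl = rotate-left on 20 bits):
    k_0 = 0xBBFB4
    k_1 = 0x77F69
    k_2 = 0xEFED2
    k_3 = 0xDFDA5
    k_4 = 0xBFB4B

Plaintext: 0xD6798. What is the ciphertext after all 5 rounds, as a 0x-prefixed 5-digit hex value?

s_0 = plaintext = 0xD6798
s_1 = Round(s_0, k_0) = 0xC69F3
s_2 = Round(s_1, k_1) = 0x273F0
s_3 = Round(s_2, k_2) = 0xCD30E
s_4 = Round(s_3, k_3) = 0xAE09B
s_5 = Round(s_4, k_4) = 0x45E0F

0x45E0F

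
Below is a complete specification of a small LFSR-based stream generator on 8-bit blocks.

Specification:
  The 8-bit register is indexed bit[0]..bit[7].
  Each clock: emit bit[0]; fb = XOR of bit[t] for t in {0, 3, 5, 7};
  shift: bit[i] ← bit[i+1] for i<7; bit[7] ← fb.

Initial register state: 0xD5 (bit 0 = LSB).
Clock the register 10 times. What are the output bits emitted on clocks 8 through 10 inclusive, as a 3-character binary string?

reg_0 = 0xD5
clock 1: out=1, reg = 0x6A
clock 2: out=0, reg = 0x35
clock 3: out=1, reg = 0x1A
clock 4: out=0, reg = 0x8D
clock 5: out=1, reg = 0xC6
clock 6: out=0, reg = 0xE3
clock 7: out=1, reg = 0xF1
clock 8: out=1, reg = 0xF8
clock 9: out=0, reg = 0xFC
clock 10: out=0, reg = 0xFE

100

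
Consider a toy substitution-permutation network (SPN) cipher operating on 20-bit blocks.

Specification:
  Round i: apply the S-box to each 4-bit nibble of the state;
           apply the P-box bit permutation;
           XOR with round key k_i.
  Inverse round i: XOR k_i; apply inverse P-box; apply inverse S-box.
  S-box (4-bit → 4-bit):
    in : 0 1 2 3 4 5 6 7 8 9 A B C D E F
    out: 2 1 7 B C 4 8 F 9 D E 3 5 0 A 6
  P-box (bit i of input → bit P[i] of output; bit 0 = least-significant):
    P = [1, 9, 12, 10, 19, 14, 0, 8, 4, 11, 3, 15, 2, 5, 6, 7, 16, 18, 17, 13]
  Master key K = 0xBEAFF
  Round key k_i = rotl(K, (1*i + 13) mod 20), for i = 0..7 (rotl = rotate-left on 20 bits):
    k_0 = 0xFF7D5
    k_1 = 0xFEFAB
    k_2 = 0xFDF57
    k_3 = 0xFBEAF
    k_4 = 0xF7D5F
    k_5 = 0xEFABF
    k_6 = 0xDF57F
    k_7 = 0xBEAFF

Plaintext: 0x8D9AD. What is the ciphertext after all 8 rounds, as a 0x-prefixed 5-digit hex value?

0x5898C

s_0 = plaintext = 0x8D9AD
s_1 = Round(s_0, k_0) = 0xE16CC
s_2 = Round(s_1, k_1) = 0x35FAC
s_3 = Round(s_2, k_2) = 0xAA61C
s_4 = Round(s_3, k_3) = 0x10E4D
s_5 = Round(s_4, k_4) = 0xEF47E
s_6 = Round(s_5, k_5) = 0x21DD6
s_7 = Round(s_6, k_6) = 0xAF17B
s_8 = Round(s_7, k_7) = 0x5898C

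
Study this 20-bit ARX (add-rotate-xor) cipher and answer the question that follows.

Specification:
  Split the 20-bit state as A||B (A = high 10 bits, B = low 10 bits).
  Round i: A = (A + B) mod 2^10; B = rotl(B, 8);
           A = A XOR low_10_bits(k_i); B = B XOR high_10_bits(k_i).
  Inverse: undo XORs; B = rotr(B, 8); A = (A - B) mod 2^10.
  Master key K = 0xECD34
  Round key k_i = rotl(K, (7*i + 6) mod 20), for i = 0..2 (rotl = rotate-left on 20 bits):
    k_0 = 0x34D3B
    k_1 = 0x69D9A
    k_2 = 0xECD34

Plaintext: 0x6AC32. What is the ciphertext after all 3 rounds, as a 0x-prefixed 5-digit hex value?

0x56F37

s_0 = plaintext = 0x6AC32
s_1 = Round(s_0, k_0) = 0x39ADF
s_2 = Round(s_1, k_1) = 0x97E10
s_3 = Round(s_2, k_2) = 0x56F37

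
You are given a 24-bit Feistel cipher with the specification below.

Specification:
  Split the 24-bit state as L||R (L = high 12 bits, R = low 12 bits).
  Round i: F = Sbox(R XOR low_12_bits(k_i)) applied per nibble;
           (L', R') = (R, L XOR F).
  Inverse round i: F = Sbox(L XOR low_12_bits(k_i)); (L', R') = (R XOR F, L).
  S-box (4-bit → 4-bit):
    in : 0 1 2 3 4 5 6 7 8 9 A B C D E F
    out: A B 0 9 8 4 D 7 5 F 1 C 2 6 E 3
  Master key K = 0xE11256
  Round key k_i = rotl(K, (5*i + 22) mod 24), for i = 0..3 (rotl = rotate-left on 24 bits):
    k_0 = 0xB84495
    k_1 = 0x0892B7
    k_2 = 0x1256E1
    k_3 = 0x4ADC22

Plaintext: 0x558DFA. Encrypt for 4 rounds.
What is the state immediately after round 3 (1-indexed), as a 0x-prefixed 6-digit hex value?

s_0 = plaintext = 0x558DFA
s_1 = Round(s_0, k_0) = 0xDFAA8B
s_2 = Round(s_1, k_1) = 0xA8B868
s_3 = Round(s_2, k_2) = 0x8684D4
s_4 = Round(s_3, k_3) = 0x4D4D55

0x8684D4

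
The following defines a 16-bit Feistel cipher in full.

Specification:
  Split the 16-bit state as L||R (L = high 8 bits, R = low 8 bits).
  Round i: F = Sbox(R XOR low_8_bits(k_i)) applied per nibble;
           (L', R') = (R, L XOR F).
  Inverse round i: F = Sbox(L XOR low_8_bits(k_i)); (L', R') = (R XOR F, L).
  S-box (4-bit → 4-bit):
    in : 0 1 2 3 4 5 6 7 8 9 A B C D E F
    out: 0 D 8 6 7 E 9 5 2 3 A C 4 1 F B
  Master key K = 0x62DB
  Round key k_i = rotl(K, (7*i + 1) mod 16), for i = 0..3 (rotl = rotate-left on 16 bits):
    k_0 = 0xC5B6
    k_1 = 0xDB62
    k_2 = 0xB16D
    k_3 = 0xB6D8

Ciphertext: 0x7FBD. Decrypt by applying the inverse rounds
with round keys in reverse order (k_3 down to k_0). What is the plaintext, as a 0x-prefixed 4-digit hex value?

0x336E

s_0 = ciphertext = 0x7FBD
s_1 = InvRound(s_0, k_3) = 0x187F
s_2 = InvRound(s_1, k_2) = 0x2118
s_3 = InvRound(s_2, k_1) = 0x6E21
s_4 = InvRound(s_3, k_0) = 0x336E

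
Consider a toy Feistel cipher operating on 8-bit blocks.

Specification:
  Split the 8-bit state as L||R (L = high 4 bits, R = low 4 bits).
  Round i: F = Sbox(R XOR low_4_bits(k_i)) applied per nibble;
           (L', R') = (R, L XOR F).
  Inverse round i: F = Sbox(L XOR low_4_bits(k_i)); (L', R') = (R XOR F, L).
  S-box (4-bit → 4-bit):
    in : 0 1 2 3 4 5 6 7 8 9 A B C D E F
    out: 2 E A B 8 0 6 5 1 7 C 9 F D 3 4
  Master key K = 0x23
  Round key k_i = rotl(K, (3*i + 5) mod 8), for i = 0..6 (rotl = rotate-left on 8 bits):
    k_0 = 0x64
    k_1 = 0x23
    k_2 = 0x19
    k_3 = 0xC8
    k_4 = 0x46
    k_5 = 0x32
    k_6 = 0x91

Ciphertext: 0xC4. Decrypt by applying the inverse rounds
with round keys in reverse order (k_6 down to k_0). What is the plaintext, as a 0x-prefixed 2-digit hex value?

s_0 = ciphertext = 0xC4
s_1 = InvRound(s_0, k_6) = 0x9C
s_2 = InvRound(s_1, k_5) = 0x59
s_3 = InvRound(s_2, k_4) = 0x25
s_4 = InvRound(s_3, k_3) = 0x92
s_5 = InvRound(s_4, k_2) = 0x09
s_6 = InvRound(s_5, k_1) = 0x20
s_7 = InvRound(s_6, k_0) = 0x62

0x62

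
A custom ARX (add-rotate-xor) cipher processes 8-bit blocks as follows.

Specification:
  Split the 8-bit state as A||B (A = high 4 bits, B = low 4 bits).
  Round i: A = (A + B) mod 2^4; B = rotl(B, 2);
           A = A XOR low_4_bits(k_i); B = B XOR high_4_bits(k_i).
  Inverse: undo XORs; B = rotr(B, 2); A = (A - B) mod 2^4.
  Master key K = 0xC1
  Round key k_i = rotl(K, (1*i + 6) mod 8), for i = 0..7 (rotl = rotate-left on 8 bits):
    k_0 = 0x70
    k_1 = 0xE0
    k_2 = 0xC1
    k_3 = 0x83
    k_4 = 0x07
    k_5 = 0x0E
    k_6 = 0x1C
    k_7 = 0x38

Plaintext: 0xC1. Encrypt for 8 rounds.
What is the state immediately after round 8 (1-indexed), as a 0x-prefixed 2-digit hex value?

0xAE

s_0 = plaintext = 0xC1
s_1 = Round(s_0, k_0) = 0xD3
s_2 = Round(s_1, k_1) = 0x02
s_3 = Round(s_2, k_2) = 0x34
s_4 = Round(s_3, k_3) = 0x49
s_5 = Round(s_4, k_4) = 0xA6
s_6 = Round(s_5, k_5) = 0xE9
s_7 = Round(s_6, k_6) = 0xB7
s_8 = Round(s_7, k_7) = 0xAE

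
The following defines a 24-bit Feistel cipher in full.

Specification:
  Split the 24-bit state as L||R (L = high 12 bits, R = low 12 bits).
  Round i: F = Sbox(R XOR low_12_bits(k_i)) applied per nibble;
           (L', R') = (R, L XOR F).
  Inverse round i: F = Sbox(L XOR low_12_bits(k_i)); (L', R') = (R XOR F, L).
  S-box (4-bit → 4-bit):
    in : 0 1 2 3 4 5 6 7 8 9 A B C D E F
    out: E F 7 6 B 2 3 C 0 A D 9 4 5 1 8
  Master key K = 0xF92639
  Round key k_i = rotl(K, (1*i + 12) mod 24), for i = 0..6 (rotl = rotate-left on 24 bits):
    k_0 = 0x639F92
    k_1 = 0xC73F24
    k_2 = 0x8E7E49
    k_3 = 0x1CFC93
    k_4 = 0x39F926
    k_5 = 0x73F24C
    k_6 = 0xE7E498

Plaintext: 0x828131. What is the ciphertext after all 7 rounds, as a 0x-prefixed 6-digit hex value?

s_0 = plaintext = 0x828131
s_1 = Round(s_0, k_0) = 0x1319FE
s_2 = Round(s_1, k_1) = 0x9FE26C
s_3 = Round(s_2, k_2) = 0x26CD8C
s_4 = Round(s_3, k_3) = 0xD8CD94
s_5 = Round(s_4, k_4) = 0xD9461B
s_6 = Round(s_5, k_5) = 0x61B6B8
s_7 = Round(s_6, k_6) = 0x6B8165

0x6B8165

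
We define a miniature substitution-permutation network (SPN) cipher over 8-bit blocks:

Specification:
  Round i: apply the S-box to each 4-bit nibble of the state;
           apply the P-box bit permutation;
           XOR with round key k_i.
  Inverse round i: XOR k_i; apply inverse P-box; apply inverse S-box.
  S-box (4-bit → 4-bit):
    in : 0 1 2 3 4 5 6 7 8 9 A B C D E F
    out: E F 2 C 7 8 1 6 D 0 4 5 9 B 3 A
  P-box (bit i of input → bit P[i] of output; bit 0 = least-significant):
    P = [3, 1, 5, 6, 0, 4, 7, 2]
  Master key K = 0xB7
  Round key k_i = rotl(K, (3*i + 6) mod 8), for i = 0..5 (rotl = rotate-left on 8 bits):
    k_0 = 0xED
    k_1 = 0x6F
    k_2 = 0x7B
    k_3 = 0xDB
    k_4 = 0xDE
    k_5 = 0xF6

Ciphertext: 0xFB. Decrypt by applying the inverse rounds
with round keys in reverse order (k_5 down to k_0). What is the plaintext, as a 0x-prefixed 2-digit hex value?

0x67

s_0 = ciphertext = 0xFB
s_1 = InvRound(s_0, k_5) = 0xC6
s_2 = InvRound(s_1, k_4) = 0x26
s_3 = InvRound(s_2, k_3) = 0x18
s_4 = InvRound(s_3, k_2) = 0x60
s_5 = InvRound(s_4, k_1) = 0xCE
s_6 = InvRound(s_5, k_0) = 0x67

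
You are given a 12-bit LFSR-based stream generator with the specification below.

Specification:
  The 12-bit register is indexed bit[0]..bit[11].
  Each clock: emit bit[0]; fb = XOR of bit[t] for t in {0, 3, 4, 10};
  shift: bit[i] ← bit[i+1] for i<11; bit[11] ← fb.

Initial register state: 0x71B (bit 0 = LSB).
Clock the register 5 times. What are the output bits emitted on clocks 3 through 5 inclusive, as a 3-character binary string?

reg_0 = 0x71B
clock 1: out=1, reg = 0x38D
clock 2: out=1, reg = 0x1C6
clock 3: out=0, reg = 0x0E3
clock 4: out=1, reg = 0x871
clock 5: out=1, reg = 0x438

011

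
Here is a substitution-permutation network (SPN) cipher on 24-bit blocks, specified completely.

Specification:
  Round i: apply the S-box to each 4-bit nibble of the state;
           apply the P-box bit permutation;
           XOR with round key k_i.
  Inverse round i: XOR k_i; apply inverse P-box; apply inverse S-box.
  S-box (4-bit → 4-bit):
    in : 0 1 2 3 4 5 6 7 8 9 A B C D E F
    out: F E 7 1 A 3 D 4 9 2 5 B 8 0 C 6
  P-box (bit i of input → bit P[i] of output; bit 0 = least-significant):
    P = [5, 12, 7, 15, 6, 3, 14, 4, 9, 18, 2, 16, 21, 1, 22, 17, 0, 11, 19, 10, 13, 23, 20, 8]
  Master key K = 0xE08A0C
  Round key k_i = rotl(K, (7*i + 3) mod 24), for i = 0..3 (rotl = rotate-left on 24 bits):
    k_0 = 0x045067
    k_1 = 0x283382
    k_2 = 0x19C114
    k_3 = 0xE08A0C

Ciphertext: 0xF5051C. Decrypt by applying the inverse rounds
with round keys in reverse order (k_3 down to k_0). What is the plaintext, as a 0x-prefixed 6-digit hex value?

0x0DAE9B

s_0 = ciphertext = 0xF5051C
s_1 = InvRound(s_0, k_3) = 0xE4DBCC
s_2 = InvRound(s_1, k_2) = 0xFFABBF
s_3 = InvRound(s_2, k_1) = 0xF5E14B
s_4 = InvRound(s_3, k_0) = 0x0DAE9B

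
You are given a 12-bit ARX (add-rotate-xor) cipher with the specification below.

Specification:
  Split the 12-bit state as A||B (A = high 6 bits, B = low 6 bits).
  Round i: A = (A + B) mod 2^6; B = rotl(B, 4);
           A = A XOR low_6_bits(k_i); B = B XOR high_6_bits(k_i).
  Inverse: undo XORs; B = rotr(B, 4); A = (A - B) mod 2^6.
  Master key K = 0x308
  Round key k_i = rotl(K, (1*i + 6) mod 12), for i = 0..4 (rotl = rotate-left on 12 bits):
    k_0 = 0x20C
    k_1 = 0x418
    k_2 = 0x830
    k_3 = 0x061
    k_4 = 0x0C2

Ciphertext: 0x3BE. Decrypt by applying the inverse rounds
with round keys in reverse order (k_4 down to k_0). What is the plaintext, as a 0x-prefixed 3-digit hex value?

s_0 = ciphertext = 0x3BE
s_1 = InvRound(s_0, k_4) = 0x577
s_2 = InvRound(s_1, k_3) = 0x65B
s_3 = InvRound(s_2, k_2) = 0xEAF
s_4 = InvRound(s_3, k_1) = 0x8FF
s_5 = InvRound(s_4, k_0) = 0x41F

0x41F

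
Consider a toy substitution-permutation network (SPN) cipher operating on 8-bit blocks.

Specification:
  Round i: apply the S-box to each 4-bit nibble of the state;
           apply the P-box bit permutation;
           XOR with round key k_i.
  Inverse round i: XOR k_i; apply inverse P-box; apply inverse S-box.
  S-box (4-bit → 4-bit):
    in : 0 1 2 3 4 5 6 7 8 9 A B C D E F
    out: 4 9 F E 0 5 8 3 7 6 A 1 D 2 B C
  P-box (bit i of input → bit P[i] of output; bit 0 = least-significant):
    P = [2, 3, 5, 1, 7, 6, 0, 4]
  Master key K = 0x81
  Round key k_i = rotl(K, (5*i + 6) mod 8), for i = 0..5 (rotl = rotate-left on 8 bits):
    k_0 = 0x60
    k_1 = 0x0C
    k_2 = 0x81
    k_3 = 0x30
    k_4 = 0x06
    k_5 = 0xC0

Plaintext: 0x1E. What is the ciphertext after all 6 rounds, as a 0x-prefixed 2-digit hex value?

s_0 = plaintext = 0x1E
s_1 = Round(s_0, k_0) = 0xFE
s_2 = Round(s_1, k_1) = 0x13
s_3 = Round(s_2, k_2) = 0x3B
s_4 = Round(s_3, k_3) = 0x65
s_5 = Round(s_4, k_4) = 0x32
s_6 = Round(s_5, k_5) = 0xBF

0xBF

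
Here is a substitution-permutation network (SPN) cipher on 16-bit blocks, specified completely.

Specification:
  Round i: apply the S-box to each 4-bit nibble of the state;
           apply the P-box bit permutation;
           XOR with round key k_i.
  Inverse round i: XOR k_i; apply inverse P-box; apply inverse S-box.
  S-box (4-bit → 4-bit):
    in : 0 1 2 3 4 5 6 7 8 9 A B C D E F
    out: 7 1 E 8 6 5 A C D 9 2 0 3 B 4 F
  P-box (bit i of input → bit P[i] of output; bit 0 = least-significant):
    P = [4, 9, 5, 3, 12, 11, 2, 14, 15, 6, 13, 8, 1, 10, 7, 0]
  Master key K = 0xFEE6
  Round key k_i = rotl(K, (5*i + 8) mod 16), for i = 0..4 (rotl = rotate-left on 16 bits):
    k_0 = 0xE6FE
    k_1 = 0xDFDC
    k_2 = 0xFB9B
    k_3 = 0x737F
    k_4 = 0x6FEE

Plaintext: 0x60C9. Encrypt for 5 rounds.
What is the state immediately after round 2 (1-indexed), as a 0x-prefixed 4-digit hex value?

0xD736

s_0 = plaintext = 0x60C9
s_1 = Round(s_0, k_0) = 0x5AA7
s_2 = Round(s_1, k_1) = 0xD736
s_3 = Round(s_2, k_2) = 0x9C90
s_4 = Round(s_3, k_3) = 0xA10C
s_5 = Round(s_4, k_4) = 0xF1FA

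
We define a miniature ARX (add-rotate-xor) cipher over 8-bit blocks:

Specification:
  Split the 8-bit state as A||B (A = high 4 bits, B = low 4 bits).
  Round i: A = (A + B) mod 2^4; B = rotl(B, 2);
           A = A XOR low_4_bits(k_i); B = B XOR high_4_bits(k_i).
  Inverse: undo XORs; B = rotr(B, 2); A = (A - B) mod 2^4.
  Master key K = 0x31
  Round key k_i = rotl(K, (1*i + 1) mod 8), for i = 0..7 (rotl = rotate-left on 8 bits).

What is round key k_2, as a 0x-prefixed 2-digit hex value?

K = 0x31
k_0 = rotl(K, (1*0+1) mod 8) = rotl(K, 1) = 0x62
k_1 = rotl(K, (1*1+1) mod 8) = rotl(K, 2) = 0xC4
k_2 = rotl(K, (1*2+1) mod 8) = rotl(K, 3) = 0x89

0x89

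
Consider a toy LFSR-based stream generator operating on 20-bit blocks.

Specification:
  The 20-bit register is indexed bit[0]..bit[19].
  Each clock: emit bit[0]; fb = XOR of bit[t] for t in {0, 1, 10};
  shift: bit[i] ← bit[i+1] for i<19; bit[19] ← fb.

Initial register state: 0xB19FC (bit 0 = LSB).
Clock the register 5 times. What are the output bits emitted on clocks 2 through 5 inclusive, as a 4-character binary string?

reg_0 = 0xB19FC
clock 1: out=0, reg = 0x58CFE
clock 2: out=0, reg = 0x2C67F
clock 3: out=1, reg = 0x9633F
clock 4: out=1, reg = 0x4B19F
clock 5: out=1, reg = 0x258CF

0111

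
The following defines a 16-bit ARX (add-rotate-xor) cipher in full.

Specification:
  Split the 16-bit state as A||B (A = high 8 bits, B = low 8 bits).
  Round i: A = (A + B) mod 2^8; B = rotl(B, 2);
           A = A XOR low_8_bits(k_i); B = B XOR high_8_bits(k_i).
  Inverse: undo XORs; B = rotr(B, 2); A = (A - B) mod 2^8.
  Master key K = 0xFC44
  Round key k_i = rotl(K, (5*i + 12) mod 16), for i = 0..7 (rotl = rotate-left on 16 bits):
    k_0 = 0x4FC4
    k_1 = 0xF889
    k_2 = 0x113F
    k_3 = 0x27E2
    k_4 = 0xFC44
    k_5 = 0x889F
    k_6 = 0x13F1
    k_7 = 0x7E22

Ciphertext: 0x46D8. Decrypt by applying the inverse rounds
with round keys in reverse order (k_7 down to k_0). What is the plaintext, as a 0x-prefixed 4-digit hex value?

0x9A62

s_0 = ciphertext = 0x46D8
s_1 = InvRound(s_0, k_7) = 0xBBA9
s_2 = InvRound(s_1, k_6) = 0x9CAE
s_3 = InvRound(s_2, k_5) = 0x7A89
s_4 = InvRound(s_3, k_4) = 0xE15D
s_5 = InvRound(s_4, k_3) = 0x659E
s_6 = InvRound(s_5, k_2) = 0x77E3
s_7 = InvRound(s_6, k_1) = 0x38C6
s_8 = InvRound(s_7, k_0) = 0x9A62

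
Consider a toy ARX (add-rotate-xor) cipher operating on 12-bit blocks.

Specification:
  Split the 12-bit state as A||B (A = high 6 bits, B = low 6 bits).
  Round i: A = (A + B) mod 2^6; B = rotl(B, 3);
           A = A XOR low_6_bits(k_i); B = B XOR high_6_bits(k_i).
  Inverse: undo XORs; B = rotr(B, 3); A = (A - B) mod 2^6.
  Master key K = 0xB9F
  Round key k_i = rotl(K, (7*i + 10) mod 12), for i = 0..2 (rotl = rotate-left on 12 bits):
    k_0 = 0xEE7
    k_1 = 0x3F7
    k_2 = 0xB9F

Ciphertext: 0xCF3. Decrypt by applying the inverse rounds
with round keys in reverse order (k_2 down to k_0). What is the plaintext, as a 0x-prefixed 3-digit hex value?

s_0 = ciphertext = 0xCF3
s_1 = InvRound(s_0, k_2) = 0x06B
s_2 = InvRound(s_1, k_1) = 0x4A4
s_3 = InvRound(s_2, k_0) = 0xEBB

0xEBB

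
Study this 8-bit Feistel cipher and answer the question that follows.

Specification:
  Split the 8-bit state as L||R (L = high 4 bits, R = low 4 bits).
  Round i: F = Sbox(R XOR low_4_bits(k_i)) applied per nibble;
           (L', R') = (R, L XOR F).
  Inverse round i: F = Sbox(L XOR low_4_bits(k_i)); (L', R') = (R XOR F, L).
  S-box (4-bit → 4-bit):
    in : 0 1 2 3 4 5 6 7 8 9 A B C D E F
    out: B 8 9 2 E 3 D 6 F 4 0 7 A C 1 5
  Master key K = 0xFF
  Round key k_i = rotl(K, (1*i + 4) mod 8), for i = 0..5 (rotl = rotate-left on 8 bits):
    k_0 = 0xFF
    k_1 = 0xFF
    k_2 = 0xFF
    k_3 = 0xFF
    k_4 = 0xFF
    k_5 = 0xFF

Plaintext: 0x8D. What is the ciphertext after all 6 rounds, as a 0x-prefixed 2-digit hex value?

s_0 = plaintext = 0x8D
s_1 = Round(s_0, k_0) = 0xD1
s_2 = Round(s_1, k_1) = 0x1C
s_3 = Round(s_2, k_2) = 0xC3
s_4 = Round(s_3, k_3) = 0x36
s_5 = Round(s_4, k_4) = 0x67
s_6 = Round(s_5, k_5) = 0x79

0x79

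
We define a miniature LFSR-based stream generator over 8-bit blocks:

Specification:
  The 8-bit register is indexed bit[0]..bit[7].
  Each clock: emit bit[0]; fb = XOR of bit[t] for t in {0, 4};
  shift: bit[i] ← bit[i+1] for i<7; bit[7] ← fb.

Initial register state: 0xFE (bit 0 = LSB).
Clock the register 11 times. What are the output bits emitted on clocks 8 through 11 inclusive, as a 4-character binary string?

reg_0 = 0xFE
clock 1: out=0, reg = 0xFF
clock 2: out=1, reg = 0x7F
clock 3: out=1, reg = 0x3F
clock 4: out=1, reg = 0x1F
clock 5: out=1, reg = 0x0F
clock 6: out=1, reg = 0x87
clock 7: out=1, reg = 0xC3
clock 8: out=1, reg = 0xE1
clock 9: out=1, reg = 0xF0
clock 10: out=0, reg = 0xF8
clock 11: out=0, reg = 0xFC

1100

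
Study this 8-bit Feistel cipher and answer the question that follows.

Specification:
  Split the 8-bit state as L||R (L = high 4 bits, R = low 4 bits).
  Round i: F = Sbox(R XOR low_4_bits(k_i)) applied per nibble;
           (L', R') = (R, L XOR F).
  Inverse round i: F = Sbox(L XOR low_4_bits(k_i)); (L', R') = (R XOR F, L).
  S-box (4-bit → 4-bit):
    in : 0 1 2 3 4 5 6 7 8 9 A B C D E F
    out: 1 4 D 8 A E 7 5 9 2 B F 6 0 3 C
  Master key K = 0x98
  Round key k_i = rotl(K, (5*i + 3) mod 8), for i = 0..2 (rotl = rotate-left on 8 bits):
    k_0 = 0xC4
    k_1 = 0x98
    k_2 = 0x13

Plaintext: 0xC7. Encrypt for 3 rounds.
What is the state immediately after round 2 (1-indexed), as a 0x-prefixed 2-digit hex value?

0x41

s_0 = plaintext = 0xC7
s_1 = Round(s_0, k_0) = 0x74
s_2 = Round(s_1, k_1) = 0x41
s_3 = Round(s_2, k_2) = 0x19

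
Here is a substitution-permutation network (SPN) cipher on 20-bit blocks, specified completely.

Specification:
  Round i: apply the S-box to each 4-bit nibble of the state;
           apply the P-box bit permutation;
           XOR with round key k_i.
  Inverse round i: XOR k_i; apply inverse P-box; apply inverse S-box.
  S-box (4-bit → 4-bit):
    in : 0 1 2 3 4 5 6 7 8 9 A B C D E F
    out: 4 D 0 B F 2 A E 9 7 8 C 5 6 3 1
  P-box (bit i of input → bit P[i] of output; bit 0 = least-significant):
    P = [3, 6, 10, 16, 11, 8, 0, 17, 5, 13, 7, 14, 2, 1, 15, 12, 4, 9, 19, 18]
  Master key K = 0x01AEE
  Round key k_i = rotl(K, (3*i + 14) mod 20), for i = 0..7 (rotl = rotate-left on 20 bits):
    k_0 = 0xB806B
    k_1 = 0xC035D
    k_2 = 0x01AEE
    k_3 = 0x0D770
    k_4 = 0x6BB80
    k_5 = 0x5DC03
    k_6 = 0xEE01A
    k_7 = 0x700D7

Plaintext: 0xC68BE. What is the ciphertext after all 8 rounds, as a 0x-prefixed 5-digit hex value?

s_0 = plaintext = 0xC68BE
s_1 = Round(s_0, k_0) = 0x1D010
s_2 = Round(s_1, k_1) = 0x28FCE
s_3 = Round(s_2, k_2) = 0x00283
s_4 = Round(s_3, k_3) = 0xB5F38
s_5 = Round(s_4, k_4) = 0x9B2AA
s_6 = Round(s_5, k_5) = 0xE4E13
s_7 = Round(s_6, k_6) = 0xD5A65
s_8 = Round(s_7, k_7) = 0xD4395

0xD4395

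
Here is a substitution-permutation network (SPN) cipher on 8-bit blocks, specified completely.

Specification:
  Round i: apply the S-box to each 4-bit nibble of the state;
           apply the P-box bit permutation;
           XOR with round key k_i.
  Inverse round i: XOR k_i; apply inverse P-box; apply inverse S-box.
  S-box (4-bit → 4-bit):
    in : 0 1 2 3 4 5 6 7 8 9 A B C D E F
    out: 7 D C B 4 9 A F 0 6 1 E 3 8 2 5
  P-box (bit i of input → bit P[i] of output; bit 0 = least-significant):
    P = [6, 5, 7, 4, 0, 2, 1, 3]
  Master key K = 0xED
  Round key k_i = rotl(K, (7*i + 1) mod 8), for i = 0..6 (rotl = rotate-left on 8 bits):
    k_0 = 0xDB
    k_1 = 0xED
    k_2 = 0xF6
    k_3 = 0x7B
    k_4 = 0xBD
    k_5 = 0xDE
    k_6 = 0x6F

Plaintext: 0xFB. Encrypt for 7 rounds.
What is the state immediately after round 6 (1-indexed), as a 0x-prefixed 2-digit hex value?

0x72

s_0 = plaintext = 0xFB
s_1 = Round(s_0, k_0) = 0x68
s_2 = Round(s_1, k_1) = 0xE1
s_3 = Round(s_2, k_2) = 0x22
s_4 = Round(s_3, k_3) = 0xE1
s_5 = Round(s_4, k_4) = 0x69
s_6 = Round(s_5, k_5) = 0x72
s_7 = Round(s_6, k_6) = 0xF0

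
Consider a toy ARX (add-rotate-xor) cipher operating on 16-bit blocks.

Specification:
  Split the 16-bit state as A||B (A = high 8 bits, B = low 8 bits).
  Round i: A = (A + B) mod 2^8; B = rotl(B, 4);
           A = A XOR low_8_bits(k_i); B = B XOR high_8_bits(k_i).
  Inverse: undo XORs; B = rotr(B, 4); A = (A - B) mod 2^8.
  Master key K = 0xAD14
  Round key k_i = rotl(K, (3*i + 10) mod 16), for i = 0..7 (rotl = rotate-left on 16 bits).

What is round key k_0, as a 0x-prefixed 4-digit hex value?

K = 0xAD14
k_0 = rotl(K, (3*0+10) mod 16) = rotl(K, 10) = 0x52B4

0x52B4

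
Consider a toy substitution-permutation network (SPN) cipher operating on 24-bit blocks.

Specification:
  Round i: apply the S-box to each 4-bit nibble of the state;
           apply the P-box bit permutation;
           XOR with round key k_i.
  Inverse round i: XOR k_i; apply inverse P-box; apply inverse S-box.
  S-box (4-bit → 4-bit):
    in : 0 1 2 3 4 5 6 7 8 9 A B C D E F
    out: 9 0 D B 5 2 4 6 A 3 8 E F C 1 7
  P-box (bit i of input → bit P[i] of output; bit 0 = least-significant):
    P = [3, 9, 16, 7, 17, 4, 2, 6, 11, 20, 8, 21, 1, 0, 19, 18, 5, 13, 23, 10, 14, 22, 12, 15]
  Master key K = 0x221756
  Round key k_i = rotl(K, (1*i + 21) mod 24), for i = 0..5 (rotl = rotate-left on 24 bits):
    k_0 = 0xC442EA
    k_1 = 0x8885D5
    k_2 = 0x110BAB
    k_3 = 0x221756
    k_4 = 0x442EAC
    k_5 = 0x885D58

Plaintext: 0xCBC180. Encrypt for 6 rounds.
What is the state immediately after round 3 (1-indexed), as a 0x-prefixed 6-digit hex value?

s_0 = plaintext = 0xCBC180
s_1 = Round(s_0, k_0) = 0x08B631
s_2 = Round(s_1, k_1) = 0x866084
s_3 = Round(s_2, k_2) = 0xF883F3
s_4 = Round(s_3, k_3) = 0x5469CB
s_5 = Round(s_4, k_4) = 0x9F2458
s_6 = Round(s_5, k_5) = 0x4436EA

0xF883F3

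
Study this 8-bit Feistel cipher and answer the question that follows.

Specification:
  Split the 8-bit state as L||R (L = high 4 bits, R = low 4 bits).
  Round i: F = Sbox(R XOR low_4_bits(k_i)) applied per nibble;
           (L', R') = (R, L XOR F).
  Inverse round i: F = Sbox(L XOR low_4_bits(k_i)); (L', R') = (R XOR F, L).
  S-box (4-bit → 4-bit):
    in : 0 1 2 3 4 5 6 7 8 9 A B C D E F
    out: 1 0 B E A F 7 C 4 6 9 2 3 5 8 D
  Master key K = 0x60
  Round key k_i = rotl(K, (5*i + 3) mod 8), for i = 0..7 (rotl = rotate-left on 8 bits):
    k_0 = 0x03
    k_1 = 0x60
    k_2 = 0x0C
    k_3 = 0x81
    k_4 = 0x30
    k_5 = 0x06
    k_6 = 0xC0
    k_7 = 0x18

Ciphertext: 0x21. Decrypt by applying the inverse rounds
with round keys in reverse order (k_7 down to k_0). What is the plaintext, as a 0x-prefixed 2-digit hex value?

0x34

s_0 = ciphertext = 0x21
s_1 = InvRound(s_0, k_7) = 0x82
s_2 = InvRound(s_1, k_6) = 0x68
s_3 = InvRound(s_2, k_5) = 0x96
s_4 = InvRound(s_3, k_4) = 0x09
s_5 = InvRound(s_4, k_3) = 0x90
s_6 = InvRound(s_5, k_2) = 0xF9
s_7 = InvRound(s_6, k_1) = 0x4F
s_8 = InvRound(s_7, k_0) = 0x34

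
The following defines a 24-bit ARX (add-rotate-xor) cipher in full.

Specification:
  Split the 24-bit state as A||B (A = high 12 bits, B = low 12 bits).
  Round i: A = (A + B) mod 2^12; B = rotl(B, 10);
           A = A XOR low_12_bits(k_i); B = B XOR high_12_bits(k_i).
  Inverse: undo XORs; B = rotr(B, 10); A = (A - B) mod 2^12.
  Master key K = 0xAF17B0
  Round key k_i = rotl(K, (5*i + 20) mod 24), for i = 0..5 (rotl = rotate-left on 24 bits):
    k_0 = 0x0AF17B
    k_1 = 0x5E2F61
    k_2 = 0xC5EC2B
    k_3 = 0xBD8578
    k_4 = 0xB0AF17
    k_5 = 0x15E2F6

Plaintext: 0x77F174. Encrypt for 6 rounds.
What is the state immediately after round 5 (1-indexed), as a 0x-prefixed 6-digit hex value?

s_0 = plaintext = 0x77F174
s_1 = Round(s_0, k_0) = 0x9880F2
s_2 = Round(s_1, k_1) = 0x51BDDE
s_3 = Round(s_2, k_2) = 0xED2729
s_4 = Round(s_3, k_3) = 0x083E12
s_5 = Round(s_4, k_4) = 0x18208E
s_6 = Round(s_5, k_5) = 0x0E697D

0x18208E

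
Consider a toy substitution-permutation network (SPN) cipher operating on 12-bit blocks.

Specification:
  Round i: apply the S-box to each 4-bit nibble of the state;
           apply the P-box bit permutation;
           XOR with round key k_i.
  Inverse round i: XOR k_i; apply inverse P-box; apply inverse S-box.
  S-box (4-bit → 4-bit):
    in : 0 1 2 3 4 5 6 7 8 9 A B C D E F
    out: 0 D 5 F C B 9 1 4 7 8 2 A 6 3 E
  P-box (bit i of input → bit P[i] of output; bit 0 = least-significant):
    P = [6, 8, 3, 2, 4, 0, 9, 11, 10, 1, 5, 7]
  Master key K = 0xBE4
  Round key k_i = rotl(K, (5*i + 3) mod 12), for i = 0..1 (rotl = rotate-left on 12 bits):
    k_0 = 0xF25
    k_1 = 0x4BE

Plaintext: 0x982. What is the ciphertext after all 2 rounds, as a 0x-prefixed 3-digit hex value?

s_0 = plaintext = 0x982
s_1 = Round(s_0, k_0) = 0x94F
s_2 = Round(s_1, k_1) = 0xB90

0xB90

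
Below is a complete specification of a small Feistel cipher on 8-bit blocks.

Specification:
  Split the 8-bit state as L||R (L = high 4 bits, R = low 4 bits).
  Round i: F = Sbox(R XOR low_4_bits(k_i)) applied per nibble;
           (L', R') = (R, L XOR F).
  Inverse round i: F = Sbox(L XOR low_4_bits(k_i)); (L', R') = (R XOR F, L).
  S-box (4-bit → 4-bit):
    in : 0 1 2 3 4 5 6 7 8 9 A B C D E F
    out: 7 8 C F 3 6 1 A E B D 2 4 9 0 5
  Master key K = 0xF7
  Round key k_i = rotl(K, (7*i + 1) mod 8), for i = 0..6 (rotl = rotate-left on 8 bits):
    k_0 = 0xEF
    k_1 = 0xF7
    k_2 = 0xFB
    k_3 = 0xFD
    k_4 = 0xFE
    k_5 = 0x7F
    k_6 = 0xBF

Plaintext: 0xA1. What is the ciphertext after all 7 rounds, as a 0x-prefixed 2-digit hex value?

0x56

s_0 = plaintext = 0xA1
s_1 = Round(s_0, k_0) = 0x1A
s_2 = Round(s_1, k_1) = 0xA8
s_3 = Round(s_2, k_2) = 0x85
s_4 = Round(s_3, k_3) = 0x56
s_5 = Round(s_4, k_4) = 0x6B
s_6 = Round(s_5, k_5) = 0xB5
s_7 = Round(s_6, k_6) = 0x56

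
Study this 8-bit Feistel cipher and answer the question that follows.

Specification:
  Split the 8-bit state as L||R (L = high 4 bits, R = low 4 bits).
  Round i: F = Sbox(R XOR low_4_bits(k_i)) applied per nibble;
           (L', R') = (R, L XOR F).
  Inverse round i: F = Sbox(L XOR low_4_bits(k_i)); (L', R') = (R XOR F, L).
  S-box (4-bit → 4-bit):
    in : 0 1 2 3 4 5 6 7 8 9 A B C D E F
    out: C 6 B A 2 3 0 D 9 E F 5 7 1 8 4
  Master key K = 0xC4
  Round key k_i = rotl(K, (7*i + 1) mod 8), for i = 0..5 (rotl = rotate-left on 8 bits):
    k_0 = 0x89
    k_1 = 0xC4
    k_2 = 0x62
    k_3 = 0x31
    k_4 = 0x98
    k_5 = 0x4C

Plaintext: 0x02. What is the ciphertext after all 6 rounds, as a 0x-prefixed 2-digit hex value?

s_0 = plaintext = 0x02
s_1 = Round(s_0, k_0) = 0x25
s_2 = Round(s_1, k_1) = 0x54
s_3 = Round(s_2, k_2) = 0x45
s_4 = Round(s_3, k_3) = 0x56
s_5 = Round(s_4, k_4) = 0x6D
s_6 = Round(s_5, k_5) = 0xD0

0xD0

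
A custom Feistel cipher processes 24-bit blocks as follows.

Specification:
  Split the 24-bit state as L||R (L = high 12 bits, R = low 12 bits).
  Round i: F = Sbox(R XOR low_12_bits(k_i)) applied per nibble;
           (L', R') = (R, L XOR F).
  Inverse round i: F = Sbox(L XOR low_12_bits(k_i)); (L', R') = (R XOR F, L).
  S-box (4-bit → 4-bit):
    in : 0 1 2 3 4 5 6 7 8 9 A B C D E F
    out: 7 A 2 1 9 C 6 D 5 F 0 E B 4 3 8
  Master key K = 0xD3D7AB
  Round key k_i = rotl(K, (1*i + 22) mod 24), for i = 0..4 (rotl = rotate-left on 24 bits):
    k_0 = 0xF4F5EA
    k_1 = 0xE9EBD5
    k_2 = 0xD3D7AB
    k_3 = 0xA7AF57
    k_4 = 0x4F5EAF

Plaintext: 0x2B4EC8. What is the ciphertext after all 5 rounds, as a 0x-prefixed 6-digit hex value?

0x3C8179

s_0 = plaintext = 0x2B4EC8
s_1 = Round(s_0, k_0) = 0xEC8C96
s_2 = Round(s_1, k_1) = 0xC96359
s_3 = Round(s_2, k_2) = 0x359514
s_4 = Round(s_3, k_3) = 0x5143C8
s_5 = Round(s_4, k_4) = 0x3C8179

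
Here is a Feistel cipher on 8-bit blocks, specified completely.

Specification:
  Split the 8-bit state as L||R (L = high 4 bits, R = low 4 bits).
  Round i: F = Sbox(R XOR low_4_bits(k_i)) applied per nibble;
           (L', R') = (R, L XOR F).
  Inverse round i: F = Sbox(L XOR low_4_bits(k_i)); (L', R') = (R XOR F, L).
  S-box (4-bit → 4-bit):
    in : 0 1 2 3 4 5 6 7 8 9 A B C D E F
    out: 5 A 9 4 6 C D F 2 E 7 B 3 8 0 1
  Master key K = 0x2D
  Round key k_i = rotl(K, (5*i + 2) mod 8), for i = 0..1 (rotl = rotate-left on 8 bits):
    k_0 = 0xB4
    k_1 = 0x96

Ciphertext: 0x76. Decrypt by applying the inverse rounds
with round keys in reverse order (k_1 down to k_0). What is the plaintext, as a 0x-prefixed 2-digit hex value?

0x5C

s_0 = ciphertext = 0x76
s_1 = InvRound(s_0, k_1) = 0xC7
s_2 = InvRound(s_1, k_0) = 0x5C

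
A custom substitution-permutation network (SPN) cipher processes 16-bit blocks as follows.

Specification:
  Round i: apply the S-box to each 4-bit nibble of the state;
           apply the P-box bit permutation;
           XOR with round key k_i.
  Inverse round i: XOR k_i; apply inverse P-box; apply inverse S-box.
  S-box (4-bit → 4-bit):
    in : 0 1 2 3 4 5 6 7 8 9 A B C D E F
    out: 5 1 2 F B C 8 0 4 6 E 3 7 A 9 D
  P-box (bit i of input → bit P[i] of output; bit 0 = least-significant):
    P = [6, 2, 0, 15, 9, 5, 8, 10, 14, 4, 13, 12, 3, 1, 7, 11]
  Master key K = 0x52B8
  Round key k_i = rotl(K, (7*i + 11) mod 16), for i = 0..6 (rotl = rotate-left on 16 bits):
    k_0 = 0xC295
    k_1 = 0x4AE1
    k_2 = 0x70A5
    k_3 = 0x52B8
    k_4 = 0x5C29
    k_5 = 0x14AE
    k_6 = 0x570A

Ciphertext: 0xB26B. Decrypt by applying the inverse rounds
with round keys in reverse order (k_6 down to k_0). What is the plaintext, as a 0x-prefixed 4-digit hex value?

s_0 = ciphertext = 0xB26B
s_1 = InvRound(s_0, k_6) = 0x70AF
s_2 = InvRound(s_1, k_5) = 0x7068
s_3 = InvRound(s_2, k_4) = 0x6860
s_4 = InvRound(s_3, k_3) = 0xFA11
s_5 = InvRound(s_4, k_2) = 0x52BD
s_6 = InvRound(s_5, k_1) = 0xED7B
s_7 = InvRound(s_6, k_0) = 0x383B

0x383B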